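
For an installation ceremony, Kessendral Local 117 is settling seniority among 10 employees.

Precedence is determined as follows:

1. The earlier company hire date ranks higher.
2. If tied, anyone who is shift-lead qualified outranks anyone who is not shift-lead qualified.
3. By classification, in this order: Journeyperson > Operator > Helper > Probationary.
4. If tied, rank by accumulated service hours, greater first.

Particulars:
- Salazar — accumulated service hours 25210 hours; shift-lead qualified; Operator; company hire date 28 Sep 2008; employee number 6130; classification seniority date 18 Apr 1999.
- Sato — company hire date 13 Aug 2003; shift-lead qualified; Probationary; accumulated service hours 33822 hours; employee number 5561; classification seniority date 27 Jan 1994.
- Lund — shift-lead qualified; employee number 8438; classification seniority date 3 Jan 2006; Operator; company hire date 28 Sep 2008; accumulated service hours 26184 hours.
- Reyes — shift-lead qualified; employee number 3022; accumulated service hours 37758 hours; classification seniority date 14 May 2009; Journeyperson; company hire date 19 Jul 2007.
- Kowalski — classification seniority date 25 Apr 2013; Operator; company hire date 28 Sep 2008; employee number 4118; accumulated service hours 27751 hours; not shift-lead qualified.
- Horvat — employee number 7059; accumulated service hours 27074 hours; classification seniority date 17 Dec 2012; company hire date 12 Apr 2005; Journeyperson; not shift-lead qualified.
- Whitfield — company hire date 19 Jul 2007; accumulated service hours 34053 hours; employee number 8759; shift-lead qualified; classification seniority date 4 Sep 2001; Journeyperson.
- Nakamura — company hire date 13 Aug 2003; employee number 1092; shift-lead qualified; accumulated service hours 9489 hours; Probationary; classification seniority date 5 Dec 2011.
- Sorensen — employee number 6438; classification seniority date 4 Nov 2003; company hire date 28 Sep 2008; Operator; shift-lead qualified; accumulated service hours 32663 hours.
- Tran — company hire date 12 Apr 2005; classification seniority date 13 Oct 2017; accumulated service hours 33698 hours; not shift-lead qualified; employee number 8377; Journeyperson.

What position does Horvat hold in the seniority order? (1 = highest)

4

By company hire date (earlier first): Sato and Nakamura (both 13 Aug 2003); then Tran and Horvat (both 12 Apr 2005); then Reyes and Whitfield (both 19 Jul 2007); then Sorensen, Lund, Salazar and Kowalski (each 28 Sep 2008).
Sato and Nakamura are each shift-lead qualified, so the next rule applies.
Sato and Nakamura are each Probationary, so the next rule applies.
Among Sato and Nakamura, by accumulated service hours (higher first): Sato (33822 hours) before Nakamura (9489 hours).
Tran and Horvat are each not shift-lead qualified, so the next rule applies.
Tran and Horvat are each Journeyperson, so the next rule applies.
Among Tran and Horvat, by accumulated service hours (higher first): Tran (33698 hours) before Horvat (27074 hours).
Reyes and Whitfield are each shift-lead qualified, so the next rule applies.
Reyes and Whitfield are each Journeyperson, so the next rule applies.
Among Reyes and Whitfield, by accumulated service hours (higher first): Reyes (37758 hours) before Whitfield (34053 hours).
Among Sorensen, Lund, Salazar and Kowalski, shift-lead qualified before not shift-lead qualified: Sorensen, Lund and Salazar (shift-lead qualified) before Kowalski (not shift-lead qualified).
Sorensen, Lund and Salazar are each Operator, so the next rule applies.
Among Sorensen, Lund and Salazar, by accumulated service hours (higher first): Sorensen (32663 hours) before Lund (26184 hours) before Salazar (25210 hours).
Order: Sato, Nakamura, Tran, Horvat, Reyes, Whitfield, Sorensen, Lund, Salazar, Kowalski. So position 4.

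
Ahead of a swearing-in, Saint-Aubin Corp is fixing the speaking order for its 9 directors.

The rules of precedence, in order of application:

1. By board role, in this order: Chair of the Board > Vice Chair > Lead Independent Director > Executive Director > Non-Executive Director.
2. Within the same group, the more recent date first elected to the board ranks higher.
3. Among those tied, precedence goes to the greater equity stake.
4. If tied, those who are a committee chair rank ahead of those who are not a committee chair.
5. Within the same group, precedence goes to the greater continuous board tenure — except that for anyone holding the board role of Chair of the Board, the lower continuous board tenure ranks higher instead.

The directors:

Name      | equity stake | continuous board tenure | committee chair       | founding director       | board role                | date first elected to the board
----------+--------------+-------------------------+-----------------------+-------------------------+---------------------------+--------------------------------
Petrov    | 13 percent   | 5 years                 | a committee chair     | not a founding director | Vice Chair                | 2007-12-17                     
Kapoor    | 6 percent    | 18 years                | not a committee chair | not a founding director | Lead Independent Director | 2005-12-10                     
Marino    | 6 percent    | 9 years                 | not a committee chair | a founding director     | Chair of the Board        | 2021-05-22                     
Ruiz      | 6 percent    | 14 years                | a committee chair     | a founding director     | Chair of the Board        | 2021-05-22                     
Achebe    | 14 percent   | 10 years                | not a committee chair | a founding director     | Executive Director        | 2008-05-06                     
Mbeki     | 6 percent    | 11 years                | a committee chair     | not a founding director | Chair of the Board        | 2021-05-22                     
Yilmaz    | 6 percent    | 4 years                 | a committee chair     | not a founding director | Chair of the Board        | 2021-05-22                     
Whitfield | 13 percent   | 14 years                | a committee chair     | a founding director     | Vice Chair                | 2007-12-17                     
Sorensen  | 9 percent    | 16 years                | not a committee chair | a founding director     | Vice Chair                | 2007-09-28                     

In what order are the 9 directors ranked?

Yilmaz, Mbeki, Ruiz, Marino, Whitfield, Petrov, Sorensen, Kapoor, Achebe

By board role: Yilmaz, Mbeki, Ruiz and Marino (Chair of the Board); then Whitfield, Petrov and Sorensen (Vice Chair); then Kapoor (Lead Independent Director); then Achebe (Executive Director).
Yilmaz, Mbeki, Ruiz and Marino all have date first elected to the board 2021-05-22, so the next rule applies.
Yilmaz, Mbeki, Ruiz and Marino all have equity stake 6 percent, so the next rule applies.
Among Yilmaz, Mbeki, Ruiz and Marino, a committee chair before not a committee chair: Yilmaz, Mbeki and Ruiz (a committee chair) before Marino (not a committee chair).
Among Yilmaz, Mbeki and Ruiz, by continuous board tenure (lower first) (reversed rule for this group): Yilmaz (4 years) before Mbeki (11 years) before Ruiz (14 years).
Among Whitfield, Petrov and Sorensen, by date first elected to the board (later first): Whitfield and Petrov (2007-12-17) before Sorensen (2007-09-28).
Whitfield and Petrov both have equity stake 13 percent, so the next rule applies.
Whitfield and Petrov are each a committee chair, so the next rule applies.
Among Whitfield and Petrov, by continuous board tenure (higher first): Whitfield (14 years) before Petrov (5 years).
Full order: Yilmaz, Mbeki, Ruiz, Marino, Whitfield, Petrov, Sorensen, Kapoor, Achebe.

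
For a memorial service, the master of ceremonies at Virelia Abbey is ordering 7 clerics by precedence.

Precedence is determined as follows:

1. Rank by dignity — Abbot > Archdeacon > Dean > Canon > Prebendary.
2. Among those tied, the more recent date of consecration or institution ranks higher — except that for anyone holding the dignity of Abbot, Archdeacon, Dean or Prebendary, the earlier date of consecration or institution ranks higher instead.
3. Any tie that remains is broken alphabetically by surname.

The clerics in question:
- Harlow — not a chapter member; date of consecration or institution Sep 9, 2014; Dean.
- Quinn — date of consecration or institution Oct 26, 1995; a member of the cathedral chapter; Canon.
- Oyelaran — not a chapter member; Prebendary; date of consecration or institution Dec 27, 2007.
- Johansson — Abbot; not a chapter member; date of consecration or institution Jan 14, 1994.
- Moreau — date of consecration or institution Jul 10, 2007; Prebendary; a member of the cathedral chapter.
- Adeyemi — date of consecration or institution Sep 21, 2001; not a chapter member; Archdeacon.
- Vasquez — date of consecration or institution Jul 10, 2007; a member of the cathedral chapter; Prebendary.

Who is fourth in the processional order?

Quinn

By dignity: Johansson (Abbot); then Adeyemi (Archdeacon); then Harlow (Dean); then Quinn (Canon); then Moreau, Vasquez and Oyelaran (Prebendary).
Among Moreau, Vasquez and Oyelaran, by date of consecration or institution (earlier first) (reversed rule for this group): Moreau and Vasquez (Jul 10, 2007) before Oyelaran (Dec 27, 2007).
Among Moreau and Vasquez, alphabetically by surname: Moreau before Vasquez.
Order: Johansson, Adeyemi, Harlow, Quinn, Moreau, Vasquez, Oyelaran.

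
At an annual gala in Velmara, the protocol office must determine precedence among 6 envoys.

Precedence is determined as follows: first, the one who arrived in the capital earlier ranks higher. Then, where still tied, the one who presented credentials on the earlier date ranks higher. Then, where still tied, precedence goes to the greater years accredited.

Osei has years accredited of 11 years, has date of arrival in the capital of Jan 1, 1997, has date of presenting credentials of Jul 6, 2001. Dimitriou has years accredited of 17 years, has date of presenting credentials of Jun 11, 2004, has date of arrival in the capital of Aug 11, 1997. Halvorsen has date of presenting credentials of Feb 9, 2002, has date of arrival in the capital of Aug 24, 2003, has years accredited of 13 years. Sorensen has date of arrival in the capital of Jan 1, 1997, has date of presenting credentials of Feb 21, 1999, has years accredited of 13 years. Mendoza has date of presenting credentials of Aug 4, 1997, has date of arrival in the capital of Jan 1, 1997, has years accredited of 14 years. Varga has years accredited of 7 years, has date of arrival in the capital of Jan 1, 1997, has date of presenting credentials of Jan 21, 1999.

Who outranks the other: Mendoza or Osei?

Mendoza

By date of arrival in the capital (earlier first): Mendoza, Varga, Sorensen and Osei (each Jan 1, 1997); then Dimitriou (Aug 11, 1997); then Halvorsen (Aug 24, 2003).
Among Mendoza, Varga, Sorensen and Osei, by date of presenting credentials (earlier first): Mendoza (Aug 4, 1997) before Varga (Jan 21, 1999) before Sorensen (Feb 21, 1999) before Osei (Jul 6, 2001).
So Mendoza takes precedence.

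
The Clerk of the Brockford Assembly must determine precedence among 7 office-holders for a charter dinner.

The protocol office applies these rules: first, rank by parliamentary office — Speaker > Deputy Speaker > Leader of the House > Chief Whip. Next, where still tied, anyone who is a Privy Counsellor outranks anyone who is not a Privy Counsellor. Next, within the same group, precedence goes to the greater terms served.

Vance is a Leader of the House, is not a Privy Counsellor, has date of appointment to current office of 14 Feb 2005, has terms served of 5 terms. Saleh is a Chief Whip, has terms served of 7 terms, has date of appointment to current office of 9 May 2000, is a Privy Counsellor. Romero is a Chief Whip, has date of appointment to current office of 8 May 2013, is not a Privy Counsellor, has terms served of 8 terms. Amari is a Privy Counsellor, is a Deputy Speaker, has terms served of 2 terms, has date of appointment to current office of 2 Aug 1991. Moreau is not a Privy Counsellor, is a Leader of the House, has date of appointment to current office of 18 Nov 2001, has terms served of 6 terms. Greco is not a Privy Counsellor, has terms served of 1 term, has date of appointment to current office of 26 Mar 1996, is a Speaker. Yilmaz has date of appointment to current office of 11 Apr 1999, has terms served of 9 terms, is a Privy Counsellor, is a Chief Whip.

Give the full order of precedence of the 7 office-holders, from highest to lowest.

By parliamentary office: Greco (Speaker); then Amari (Deputy Speaker); then Moreau and Vance (Leader of the House); then Yilmaz, Saleh and Romero (Chief Whip).
Moreau and Vance are each not a Privy Counsellor, so the next rule applies.
Among Moreau and Vance, by terms served (higher first): Moreau (6 terms) before Vance (5 terms).
Among Yilmaz, Saleh and Romero, a Privy Counsellor before not a Privy Counsellor: Yilmaz and Saleh (a Privy Counsellor) before Romero (not a Privy Counsellor).
Among Yilmaz and Saleh, by terms served (higher first): Yilmaz (9 terms) before Saleh (7 terms).
Full order: Greco, Amari, Moreau, Vance, Yilmaz, Saleh, Romero.

Greco, Amari, Moreau, Vance, Yilmaz, Saleh, Romero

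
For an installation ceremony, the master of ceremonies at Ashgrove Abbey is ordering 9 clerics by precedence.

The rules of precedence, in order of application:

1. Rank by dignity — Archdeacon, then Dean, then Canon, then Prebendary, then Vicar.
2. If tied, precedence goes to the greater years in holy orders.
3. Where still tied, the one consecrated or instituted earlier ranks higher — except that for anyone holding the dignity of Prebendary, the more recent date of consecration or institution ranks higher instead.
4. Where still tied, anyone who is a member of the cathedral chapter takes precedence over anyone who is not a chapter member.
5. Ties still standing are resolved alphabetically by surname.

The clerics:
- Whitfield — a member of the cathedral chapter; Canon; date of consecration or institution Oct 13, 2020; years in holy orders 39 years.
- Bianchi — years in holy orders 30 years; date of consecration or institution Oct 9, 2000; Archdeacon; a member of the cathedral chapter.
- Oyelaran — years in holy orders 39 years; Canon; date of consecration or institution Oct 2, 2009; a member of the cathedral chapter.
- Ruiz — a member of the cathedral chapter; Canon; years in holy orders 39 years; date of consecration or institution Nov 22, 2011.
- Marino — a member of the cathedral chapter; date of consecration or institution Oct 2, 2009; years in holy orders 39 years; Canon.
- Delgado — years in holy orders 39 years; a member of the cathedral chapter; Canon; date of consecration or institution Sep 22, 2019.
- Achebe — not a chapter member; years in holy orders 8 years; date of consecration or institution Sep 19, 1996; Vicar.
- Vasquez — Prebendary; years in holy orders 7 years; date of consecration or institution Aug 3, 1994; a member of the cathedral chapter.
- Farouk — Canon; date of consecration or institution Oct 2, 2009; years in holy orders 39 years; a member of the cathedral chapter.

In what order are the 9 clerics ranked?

By dignity: Bianchi (Archdeacon); then Farouk, Marino, Oyelaran, Ruiz, Delgado and Whitfield (Canon); then Vasquez (Prebendary); then Achebe (Vicar).
Farouk, Marino, Oyelaran, Ruiz, Delgado and Whitfield all have years in holy orders 39 years, so the next rule applies.
Among Farouk, Marino, Oyelaran, Ruiz, Delgado and Whitfield, by date of consecration or institution (earlier first): Farouk, Marino and Oyelaran (Oct 2, 2009) before Ruiz (Nov 22, 2011) before Delgado (Sep 22, 2019) before Whitfield (Oct 13, 2020).
Farouk, Marino and Oyelaran are each a member of the cathedral chapter, so the next rule applies.
Among Farouk, Marino and Oyelaran, alphabetically by surname: Farouk before Marino before Oyelaran.
Full order: Bianchi, Farouk, Marino, Oyelaran, Ruiz, Delgado, Whitfield, Vasquez, Achebe.

Bianchi, Farouk, Marino, Oyelaran, Ruiz, Delgado, Whitfield, Vasquez, Achebe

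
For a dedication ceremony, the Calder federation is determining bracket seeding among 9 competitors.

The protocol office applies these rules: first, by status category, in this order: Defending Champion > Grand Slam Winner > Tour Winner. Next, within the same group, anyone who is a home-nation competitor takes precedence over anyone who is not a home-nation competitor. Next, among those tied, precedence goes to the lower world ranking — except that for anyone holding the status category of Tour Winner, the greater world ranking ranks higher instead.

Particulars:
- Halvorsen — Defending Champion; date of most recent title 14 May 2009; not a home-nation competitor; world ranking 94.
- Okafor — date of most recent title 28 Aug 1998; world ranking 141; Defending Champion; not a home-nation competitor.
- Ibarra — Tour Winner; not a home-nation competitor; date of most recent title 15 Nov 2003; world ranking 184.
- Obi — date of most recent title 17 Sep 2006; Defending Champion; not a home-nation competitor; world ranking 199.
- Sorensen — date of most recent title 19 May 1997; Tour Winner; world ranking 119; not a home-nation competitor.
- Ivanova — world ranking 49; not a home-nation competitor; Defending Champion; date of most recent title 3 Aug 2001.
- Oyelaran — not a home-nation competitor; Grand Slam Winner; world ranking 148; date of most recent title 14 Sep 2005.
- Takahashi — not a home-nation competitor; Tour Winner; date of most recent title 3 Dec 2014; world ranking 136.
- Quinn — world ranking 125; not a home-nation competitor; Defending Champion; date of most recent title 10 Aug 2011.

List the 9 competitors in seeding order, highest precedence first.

By status category: Ivanova, Halvorsen, Quinn, Okafor and Obi (Defending Champion); then Oyelaran (Grand Slam Winner); then Ibarra, Takahashi and Sorensen (Tour Winner).
Ivanova, Halvorsen, Quinn, Okafor and Obi are each not a home-nation competitor, so the next rule applies.
Among Ivanova, Halvorsen, Quinn, Okafor and Obi, by world ranking (lower first): Ivanova (49) before Halvorsen (94) before Quinn (125) before Okafor (141) before Obi (199).
Ibarra, Takahashi and Sorensen are each not a home-nation competitor, so the next rule applies.
Among Ibarra, Takahashi and Sorensen, by world ranking (higher first) (reversed rule for this group): Ibarra (184) before Takahashi (136) before Sorensen (119).
Full order: Ivanova, Halvorsen, Quinn, Okafor, Obi, Oyelaran, Ibarra, Takahashi, Sorensen.

Ivanova, Halvorsen, Quinn, Okafor, Obi, Oyelaran, Ibarra, Takahashi, Sorensen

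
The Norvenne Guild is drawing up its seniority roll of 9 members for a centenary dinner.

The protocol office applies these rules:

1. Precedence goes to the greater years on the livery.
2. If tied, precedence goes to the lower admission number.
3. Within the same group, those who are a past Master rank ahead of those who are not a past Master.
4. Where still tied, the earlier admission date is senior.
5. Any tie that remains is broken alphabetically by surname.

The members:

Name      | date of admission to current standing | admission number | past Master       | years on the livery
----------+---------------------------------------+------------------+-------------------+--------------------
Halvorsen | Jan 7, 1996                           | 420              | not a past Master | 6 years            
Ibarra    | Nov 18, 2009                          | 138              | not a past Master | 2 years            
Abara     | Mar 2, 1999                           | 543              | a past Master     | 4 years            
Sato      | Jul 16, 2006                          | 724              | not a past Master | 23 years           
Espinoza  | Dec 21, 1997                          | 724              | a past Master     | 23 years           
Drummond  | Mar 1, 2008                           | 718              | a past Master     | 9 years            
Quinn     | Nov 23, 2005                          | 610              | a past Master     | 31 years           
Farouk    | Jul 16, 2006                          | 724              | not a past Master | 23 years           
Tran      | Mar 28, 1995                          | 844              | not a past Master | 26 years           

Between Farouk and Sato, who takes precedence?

By years on the livery (higher first): Quinn (31 years); then Tran (26 years); then Espinoza, Farouk and Sato (each 23 years); then Drummond (9 years); then Halvorsen (6 years); then Abara (4 years); then Ibarra (2 years).
Espinoza, Farouk and Sato all have admission number 724, so the next rule applies.
Among Espinoza, Farouk and Sato, a past Master before not a past Master: Espinoza (a past Master) before Farouk and Sato (not a past Master).
Farouk and Sato both have date of admission to current standing Jul 16, 2006, so the next rule applies.
Among Farouk and Sato, alphabetically by surname: Farouk before Sato.
So Farouk takes precedence.

Farouk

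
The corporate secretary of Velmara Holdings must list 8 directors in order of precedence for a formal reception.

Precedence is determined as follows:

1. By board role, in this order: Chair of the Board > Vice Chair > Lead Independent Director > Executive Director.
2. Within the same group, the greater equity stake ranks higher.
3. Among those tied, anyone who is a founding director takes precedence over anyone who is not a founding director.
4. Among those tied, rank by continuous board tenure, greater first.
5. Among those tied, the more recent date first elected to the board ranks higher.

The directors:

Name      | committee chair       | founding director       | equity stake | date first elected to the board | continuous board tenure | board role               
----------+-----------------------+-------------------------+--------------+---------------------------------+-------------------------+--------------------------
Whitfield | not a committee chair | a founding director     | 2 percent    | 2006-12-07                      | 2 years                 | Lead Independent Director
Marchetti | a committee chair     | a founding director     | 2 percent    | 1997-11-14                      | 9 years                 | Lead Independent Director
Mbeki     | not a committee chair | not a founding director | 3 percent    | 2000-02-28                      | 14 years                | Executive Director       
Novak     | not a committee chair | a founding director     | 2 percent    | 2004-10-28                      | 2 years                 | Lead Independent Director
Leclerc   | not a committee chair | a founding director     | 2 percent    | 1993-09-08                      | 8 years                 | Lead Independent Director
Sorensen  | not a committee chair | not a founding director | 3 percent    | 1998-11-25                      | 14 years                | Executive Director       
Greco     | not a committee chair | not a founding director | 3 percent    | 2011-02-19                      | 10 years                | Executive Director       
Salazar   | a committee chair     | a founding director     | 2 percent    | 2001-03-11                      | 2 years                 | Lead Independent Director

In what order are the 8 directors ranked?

By board role: Marchetti, Leclerc, Whitfield, Novak and Salazar (Lead Independent Director); then Mbeki, Sorensen and Greco (Executive Director).
Marchetti, Leclerc, Whitfield, Novak and Salazar all have equity stake 2 percent, so the next rule applies.
Marchetti, Leclerc, Whitfield, Novak and Salazar are each a founding director, so the next rule applies.
Among Marchetti, Leclerc, Whitfield, Novak and Salazar, by continuous board tenure (higher first): Marchetti (9 years) before Leclerc (8 years) before Whitfield, Novak and Salazar (2 years).
Among Whitfield, Novak and Salazar, by date first elected to the board (later first): Whitfield (2006-12-07) before Novak (2004-10-28) before Salazar (2001-03-11).
Mbeki, Sorensen and Greco all have equity stake 3 percent, so the next rule applies.
Mbeki, Sorensen and Greco are each not a founding director, so the next rule applies.
Among Mbeki, Sorensen and Greco, by continuous board tenure (higher first): Mbeki and Sorensen (14 years) before Greco (10 years).
Among Mbeki and Sorensen, by date first elected to the board (later first): Mbeki (2000-02-28) before Sorensen (1998-11-25).
Full order: Marchetti, Leclerc, Whitfield, Novak, Salazar, Mbeki, Sorensen, Greco.

Marchetti, Leclerc, Whitfield, Novak, Salazar, Mbeki, Sorensen, Greco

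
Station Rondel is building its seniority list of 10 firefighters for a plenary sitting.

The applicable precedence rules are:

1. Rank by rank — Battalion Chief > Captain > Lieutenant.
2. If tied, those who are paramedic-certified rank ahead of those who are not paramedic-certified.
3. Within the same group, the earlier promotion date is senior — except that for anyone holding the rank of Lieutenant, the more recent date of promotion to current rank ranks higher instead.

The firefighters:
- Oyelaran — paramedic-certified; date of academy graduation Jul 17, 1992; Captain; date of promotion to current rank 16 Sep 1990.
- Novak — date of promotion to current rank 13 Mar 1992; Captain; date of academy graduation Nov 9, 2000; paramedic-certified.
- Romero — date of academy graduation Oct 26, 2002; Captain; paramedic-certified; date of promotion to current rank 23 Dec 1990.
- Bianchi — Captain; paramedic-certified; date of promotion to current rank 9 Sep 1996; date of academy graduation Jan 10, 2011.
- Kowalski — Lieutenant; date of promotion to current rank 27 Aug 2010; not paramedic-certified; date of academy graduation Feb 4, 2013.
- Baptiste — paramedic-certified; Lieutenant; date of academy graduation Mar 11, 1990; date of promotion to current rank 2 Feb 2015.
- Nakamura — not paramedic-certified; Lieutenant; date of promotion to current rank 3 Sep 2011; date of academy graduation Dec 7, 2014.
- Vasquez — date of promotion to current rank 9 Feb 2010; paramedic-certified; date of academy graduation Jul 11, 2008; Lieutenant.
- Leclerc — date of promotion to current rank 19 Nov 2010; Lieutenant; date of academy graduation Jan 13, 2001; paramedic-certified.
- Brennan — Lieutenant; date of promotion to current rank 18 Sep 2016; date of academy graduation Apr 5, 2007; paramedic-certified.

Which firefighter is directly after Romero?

Novak

By rank: Oyelaran, Romero, Novak and Bianchi (Captain); then Brennan, Baptiste, Leclerc, Vasquez, Nakamura and Kowalski (Lieutenant).
Oyelaran, Romero, Novak and Bianchi are each paramedic-certified, so the next rule applies.
Among Oyelaran, Romero, Novak and Bianchi, by date of promotion to current rank (earlier first): Oyelaran (16 Sep 1990) before Romero (23 Dec 1990) before Novak (13 Mar 1992) before Bianchi (9 Sep 1996).
Among Brennan, Baptiste, Leclerc, Vasquez, Nakamura and Kowalski, paramedic-certified before not paramedic-certified: Brennan, Baptiste, Leclerc and Vasquez (paramedic-certified) before Nakamura and Kowalski (not paramedic-certified).
Among Brennan, Baptiste, Leclerc and Vasquez, by date of promotion to current rank (later first) (reversed rule for this group): Brennan (18 Sep 2016) before Baptiste (2 Feb 2015) before Leclerc (19 Nov 2010) before Vasquez (9 Feb 2010).
Among Nakamura and Kowalski, by date of promotion to current rank (later first) (reversed rule for this group): Nakamura (3 Sep 2011) before Kowalski (27 Aug 2010).
Order: Oyelaran, Romero, Novak, Bianchi, Brennan, Baptiste, Leclerc, Vasquez, Nakamura, Kowalski.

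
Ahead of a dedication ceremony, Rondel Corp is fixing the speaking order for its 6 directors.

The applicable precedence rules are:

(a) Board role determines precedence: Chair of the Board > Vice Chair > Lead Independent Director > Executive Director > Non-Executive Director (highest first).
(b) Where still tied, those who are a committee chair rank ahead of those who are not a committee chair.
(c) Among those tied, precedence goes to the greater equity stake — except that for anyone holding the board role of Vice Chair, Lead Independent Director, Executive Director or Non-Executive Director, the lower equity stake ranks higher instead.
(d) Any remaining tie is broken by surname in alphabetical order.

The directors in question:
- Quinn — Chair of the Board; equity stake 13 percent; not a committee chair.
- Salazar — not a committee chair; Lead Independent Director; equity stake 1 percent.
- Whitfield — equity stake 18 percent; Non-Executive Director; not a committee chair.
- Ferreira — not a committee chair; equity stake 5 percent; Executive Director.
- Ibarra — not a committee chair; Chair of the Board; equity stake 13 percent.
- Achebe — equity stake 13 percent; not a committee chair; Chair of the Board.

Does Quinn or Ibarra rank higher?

Ibarra

By board role: Achebe, Ibarra and Quinn (Chair of the Board); then Salazar (Lead Independent Director); then Ferreira (Executive Director); then Whitfield (Non-Executive Director).
Achebe, Ibarra and Quinn are each not a committee chair, so the next rule applies.
Achebe, Ibarra and Quinn all have equity stake 13 percent, so the next rule applies.
Among Achebe, Ibarra and Quinn, alphabetically by surname: Achebe before Ibarra before Quinn.
So Ibarra takes precedence.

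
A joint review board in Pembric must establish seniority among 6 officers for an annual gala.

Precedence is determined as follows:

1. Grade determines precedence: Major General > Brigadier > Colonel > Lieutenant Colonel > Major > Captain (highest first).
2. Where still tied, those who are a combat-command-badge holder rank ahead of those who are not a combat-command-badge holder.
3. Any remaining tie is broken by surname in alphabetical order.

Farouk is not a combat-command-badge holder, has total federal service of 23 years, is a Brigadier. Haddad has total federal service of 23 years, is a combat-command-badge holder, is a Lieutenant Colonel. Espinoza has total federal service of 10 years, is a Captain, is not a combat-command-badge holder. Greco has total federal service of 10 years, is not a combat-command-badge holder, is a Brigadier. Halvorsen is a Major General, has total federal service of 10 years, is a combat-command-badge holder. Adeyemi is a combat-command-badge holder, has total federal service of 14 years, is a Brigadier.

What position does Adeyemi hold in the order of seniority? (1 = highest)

2

By grade: Halvorsen (Major General); then Adeyemi, Farouk and Greco (Brigadier); then Haddad (Lieutenant Colonel); then Espinoza (Captain).
Among Adeyemi, Farouk and Greco, a combat-command-badge holder before not a combat-command-badge holder: Adeyemi (a combat-command-badge holder) before Farouk and Greco (not a combat-command-badge holder).
Among Farouk and Greco, alphabetically by surname: Farouk before Greco.
Order: Halvorsen, Adeyemi, Farouk, Greco, Haddad, Espinoza. So position 2.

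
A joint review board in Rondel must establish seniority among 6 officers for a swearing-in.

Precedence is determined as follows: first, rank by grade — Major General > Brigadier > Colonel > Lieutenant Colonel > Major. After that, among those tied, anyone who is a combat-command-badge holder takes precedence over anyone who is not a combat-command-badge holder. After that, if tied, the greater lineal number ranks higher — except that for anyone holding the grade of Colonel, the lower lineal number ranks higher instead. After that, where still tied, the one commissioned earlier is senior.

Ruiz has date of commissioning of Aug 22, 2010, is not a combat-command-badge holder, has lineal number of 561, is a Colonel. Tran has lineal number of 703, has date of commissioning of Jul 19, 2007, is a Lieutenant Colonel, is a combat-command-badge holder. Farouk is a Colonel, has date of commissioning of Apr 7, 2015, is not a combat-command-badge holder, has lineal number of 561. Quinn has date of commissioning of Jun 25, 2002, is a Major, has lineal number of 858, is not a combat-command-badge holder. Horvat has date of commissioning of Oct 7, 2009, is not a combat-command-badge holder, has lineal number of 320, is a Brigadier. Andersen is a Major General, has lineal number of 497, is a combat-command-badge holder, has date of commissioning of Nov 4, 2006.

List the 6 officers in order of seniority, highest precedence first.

Andersen, Horvat, Ruiz, Farouk, Tran, Quinn

By grade: Andersen (Major General); then Horvat (Brigadier); then Ruiz and Farouk (Colonel); then Tran (Lieutenant Colonel); then Quinn (Major).
Ruiz and Farouk are each not a combat-command-badge holder, so the next rule applies.
Ruiz and Farouk both have lineal number 561, so the next rule applies.
Among Ruiz and Farouk, by date of commissioning (earlier first): Ruiz (Aug 22, 2010) before Farouk (Apr 7, 2015).
Full order: Andersen, Horvat, Ruiz, Farouk, Tran, Quinn.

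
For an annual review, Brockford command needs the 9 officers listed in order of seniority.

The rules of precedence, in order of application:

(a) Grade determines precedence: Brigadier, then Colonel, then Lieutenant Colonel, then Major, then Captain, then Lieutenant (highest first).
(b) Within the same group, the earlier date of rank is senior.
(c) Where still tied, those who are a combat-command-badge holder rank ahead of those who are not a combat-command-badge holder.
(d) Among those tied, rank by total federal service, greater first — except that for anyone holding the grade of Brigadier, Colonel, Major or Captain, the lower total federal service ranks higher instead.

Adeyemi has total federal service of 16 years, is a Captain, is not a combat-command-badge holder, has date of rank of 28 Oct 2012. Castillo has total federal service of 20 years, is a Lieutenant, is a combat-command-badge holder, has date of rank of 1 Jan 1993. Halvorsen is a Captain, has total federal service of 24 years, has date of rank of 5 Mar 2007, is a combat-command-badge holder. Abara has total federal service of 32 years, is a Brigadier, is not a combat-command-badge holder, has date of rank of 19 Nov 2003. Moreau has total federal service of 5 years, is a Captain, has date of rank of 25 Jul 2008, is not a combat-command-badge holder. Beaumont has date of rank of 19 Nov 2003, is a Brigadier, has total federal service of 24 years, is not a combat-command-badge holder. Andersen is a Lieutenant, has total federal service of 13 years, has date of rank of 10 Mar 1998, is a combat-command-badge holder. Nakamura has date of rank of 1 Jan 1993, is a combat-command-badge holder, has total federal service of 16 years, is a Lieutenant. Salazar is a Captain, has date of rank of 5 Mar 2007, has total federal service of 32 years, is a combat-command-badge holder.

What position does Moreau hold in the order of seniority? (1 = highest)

5

By grade: Beaumont and Abara (Brigadier); then Halvorsen, Salazar, Moreau and Adeyemi (Captain); then Castillo, Nakamura and Andersen (Lieutenant).
Beaumont and Abara both have date of rank 19 Nov 2003, so the next rule applies.
Beaumont and Abara are each not a combat-command-badge holder, so the next rule applies.
Among Beaumont and Abara, by total federal service (lower first) (reversed rule for this group): Beaumont (24 years) before Abara (32 years).
Among Halvorsen, Salazar, Moreau and Adeyemi, by date of rank (earlier first): Halvorsen and Salazar (5 Mar 2007) before Moreau (25 Jul 2008) before Adeyemi (28 Oct 2012).
Halvorsen and Salazar are each a combat-command-badge holder, so the next rule applies.
Among Halvorsen and Salazar, by total federal service (lower first) (reversed rule for this group): Halvorsen (24 years) before Salazar (32 years).
Among Castillo, Nakamura and Andersen, by date of rank (earlier first): Castillo and Nakamura (1 Jan 1993) before Andersen (10 Mar 1998).
Castillo and Nakamura are each a combat-command-badge holder, so the next rule applies.
Among Castillo and Nakamura, by total federal service (higher first): Castillo (20 years) before Nakamura (16 years).
Order: Beaumont, Abara, Halvorsen, Salazar, Moreau, Adeyemi, Castillo, Nakamura, Andersen. So position 5.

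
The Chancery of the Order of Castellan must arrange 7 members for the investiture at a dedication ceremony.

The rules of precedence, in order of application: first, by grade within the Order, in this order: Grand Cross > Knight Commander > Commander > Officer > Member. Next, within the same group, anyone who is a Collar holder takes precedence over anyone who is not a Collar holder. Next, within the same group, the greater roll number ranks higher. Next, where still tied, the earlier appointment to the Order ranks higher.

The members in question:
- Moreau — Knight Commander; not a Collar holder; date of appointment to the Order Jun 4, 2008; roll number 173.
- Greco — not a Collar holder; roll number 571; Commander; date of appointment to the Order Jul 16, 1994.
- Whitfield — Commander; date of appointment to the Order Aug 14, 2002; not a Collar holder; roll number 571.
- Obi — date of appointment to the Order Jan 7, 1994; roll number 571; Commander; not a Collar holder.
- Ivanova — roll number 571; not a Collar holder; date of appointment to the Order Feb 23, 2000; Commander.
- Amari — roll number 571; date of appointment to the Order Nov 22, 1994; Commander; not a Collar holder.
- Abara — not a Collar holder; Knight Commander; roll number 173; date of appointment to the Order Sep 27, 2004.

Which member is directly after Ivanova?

Whitfield

By grade within the Order: Abara and Moreau (Knight Commander); then Obi, Greco, Amari, Ivanova and Whitfield (Commander).
Abara and Moreau are each not a Collar holder, so the next rule applies.
Abara and Moreau both have roll number 173, so the next rule applies.
Among Abara and Moreau, by date of appointment to the Order (earlier first): Abara (Sep 27, 2004) before Moreau (Jun 4, 2008).
Obi, Greco, Amari, Ivanova and Whitfield are each not a Collar holder, so the next rule applies.
Obi, Greco, Amari, Ivanova and Whitfield all have roll number 571, so the next rule applies.
Among Obi, Greco, Amari, Ivanova and Whitfield, by date of appointment to the Order (earlier first): Obi (Jan 7, 1994) before Greco (Jul 16, 1994) before Amari (Nov 22, 1994) before Ivanova (Feb 23, 2000) before Whitfield (Aug 14, 2002).
Order: Abara, Moreau, Obi, Greco, Amari, Ivanova, Whitfield.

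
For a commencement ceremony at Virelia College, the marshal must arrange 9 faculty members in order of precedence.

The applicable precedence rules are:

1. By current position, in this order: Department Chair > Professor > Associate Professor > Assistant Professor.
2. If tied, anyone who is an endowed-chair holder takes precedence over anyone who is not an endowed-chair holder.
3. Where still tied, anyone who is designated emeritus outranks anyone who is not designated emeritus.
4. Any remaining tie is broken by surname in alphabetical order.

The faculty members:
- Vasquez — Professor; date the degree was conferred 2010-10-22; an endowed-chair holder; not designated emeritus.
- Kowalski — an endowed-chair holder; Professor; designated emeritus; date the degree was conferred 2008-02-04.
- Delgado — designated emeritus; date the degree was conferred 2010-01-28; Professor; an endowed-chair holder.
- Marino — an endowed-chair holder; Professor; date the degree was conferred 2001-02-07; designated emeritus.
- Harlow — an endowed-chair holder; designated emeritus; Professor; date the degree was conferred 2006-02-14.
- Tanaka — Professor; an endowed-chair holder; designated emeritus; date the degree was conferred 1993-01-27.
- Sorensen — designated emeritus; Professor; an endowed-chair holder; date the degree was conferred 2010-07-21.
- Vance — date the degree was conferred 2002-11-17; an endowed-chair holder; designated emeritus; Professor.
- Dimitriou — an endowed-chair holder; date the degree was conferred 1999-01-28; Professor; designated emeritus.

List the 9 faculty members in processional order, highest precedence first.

Delgado, Dimitriou, Harlow, Kowalski, Marino, Sorensen, Tanaka, Vance, Vasquez

By current position: Delgado, Dimitriou, Harlow, Kowalski, Marino, Sorensen, Tanaka, Vance and Vasquez (Professor).
Delgado, Dimitriou, Harlow, Kowalski, Marino, Sorensen, Tanaka, Vance and Vasquez are each an endowed-chair holder, so the next rule applies.
Among Delgado, Dimitriou, Harlow, Kowalski, Marino, Sorensen, Tanaka, Vance and Vasquez, designated emeritus before not designated emeritus: Delgado, Dimitriou, Harlow, Kowalski, Marino, Sorensen, Tanaka and Vance (designated emeritus) before Vasquez (not designated emeritus).
Among Delgado, Dimitriou, Harlow, Kowalski, Marino, Sorensen, Tanaka and Vance, alphabetically by surname: Delgado before Dimitriou before Harlow before Kowalski before Marino before Sorensen before Tanaka before Vance.
Full order: Delgado, Dimitriou, Harlow, Kowalski, Marino, Sorensen, Tanaka, Vance, Vasquez.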